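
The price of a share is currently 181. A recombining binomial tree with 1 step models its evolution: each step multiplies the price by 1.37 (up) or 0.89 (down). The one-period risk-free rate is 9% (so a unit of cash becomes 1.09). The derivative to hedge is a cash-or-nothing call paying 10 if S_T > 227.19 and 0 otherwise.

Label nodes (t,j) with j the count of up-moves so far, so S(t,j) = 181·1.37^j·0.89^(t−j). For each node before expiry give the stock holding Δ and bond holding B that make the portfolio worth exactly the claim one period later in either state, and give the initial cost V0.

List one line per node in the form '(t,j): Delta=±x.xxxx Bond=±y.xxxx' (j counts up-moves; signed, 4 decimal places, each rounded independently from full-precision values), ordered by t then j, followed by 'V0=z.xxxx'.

(0,0): Delta=0.1151 Bond=-17.0107
V0=3.8226

Since d<R<u, set p* = (R−d)/(u−d) = 0.4167; price each node as the discounted p*-expectation of its children.
Terminal values V(1,·): V(1,0)=0.0000, V(1,1)=10.0000
(0,0): S=181.0000. Δ = (V_up−V_dn)/(S_up−S_dn) = (10.0000−0.0000)/(247.9700−161.0900) = 0.1151. V = [p*·10.0000 + (1−p*)·0.0000]/1.09 = 3.8226. B = V − Δ·S = -17.0107.
Check: Δ(0,0)·S0 + B(0,0) = 3.8226 = V0.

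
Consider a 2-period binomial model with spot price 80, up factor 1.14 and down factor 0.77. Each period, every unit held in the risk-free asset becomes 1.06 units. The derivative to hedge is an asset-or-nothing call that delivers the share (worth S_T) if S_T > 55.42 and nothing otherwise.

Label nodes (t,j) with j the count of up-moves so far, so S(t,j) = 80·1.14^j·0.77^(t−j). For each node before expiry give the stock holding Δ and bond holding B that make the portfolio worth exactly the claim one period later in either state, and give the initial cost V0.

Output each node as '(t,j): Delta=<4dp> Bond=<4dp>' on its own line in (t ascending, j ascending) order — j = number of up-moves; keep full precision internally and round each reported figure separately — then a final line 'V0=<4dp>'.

(0,0): Delta=1.3269 Bond=-28.1223
(1,0): Delta=3.0811 Bond=-137.8697
(1,1): Delta=1.0000 Bond=0.0000
V0=78.0265

Since d<R<u, set p* = (R−d)/(u−d) = 0.7838; price each node as the discounted p*-expectation of its children.
Terminal payoffs: V(2,0)=0.0000, V(2,1)=70.2240, V(2,2)=103.9680
Node (1,0) S=61.6000: V=(p*·70.2240+(1−p*)·0.0000)/1.06=51.9249; Δ=(70.2240−0.0000)/(70.2240−47.4320)=3.0811; B=V−Δ·S=-137.8697
Node (1,1) S=91.2000: V=(p*·103.9680+(1−p*)·70.2240)/1.06=91.2000; Δ=(103.9680−70.2240)/(103.9680−70.2240)=1.0000; B=V−Δ·S=0.0000
Node (0,0) S=80.0000: V=(p*·91.2000+(1−p*)·51.9249)/1.06=78.0265; Δ=(91.2000−51.9249)/(91.2000−61.6000)=1.3269; B=V−Δ·S=-28.1223
Self-financing check: at every node Δ·S+B equals the discounted successor values.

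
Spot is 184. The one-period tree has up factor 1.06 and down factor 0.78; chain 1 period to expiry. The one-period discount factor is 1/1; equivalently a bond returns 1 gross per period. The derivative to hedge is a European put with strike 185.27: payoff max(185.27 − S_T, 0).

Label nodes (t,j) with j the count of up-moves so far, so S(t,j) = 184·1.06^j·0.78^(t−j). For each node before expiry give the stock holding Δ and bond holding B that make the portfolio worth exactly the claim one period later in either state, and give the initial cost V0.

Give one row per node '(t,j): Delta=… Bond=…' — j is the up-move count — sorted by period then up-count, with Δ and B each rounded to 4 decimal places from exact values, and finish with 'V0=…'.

Since d<R<u, set p* = (R−d)/(u−d) = 0.7857; price each node as the discounted p*-expectation of its children.
Terminal payoffs: V(1,0)=41.7500, V(1,1)=0.0000
(0,0): S=184.0000. Δ = (V_up−V_dn)/(S_up−S_dn) = (0.0000−41.7500)/(195.0400−143.5200) = -0.8104. V = [p*·0.0000 + (1−p*)·41.7500]/1 = 8.9464. B = V − Δ·S = 158.0536.
Check: Δ(0,0)·S0 + B(0,0) = 8.9464 = V0.

(0,0): Delta=-0.8104 Bond=158.0536
V0=8.9464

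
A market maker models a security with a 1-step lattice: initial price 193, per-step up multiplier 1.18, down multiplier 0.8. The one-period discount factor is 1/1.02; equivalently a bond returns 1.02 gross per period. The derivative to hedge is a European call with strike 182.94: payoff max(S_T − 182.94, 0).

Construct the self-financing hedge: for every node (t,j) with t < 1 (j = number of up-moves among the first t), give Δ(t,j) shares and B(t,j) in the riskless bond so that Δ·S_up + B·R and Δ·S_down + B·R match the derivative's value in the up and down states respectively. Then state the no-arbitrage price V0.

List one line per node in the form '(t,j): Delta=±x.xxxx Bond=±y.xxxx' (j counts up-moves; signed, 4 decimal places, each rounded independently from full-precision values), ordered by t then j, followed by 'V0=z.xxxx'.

Since d<R<u, set p* = (R−d)/(u−d) = 0.5789; price each node as the discounted p*-expectation of its children.
Payoff layer (t=1): V(1,0)=0.0000, V(1,1)=44.8000
  t=0,j=0: stock 193.0000 → up 227.7400 (V=44.8000), down 154.4000 (V=0.0000). Price 25.4283; hedge Δ=0.6109, bond B=-92.4665.
Self-financing check: at every node Δ·S+B equals the discounted successor values.

(0,0): Delta=0.6109 Bond=-92.4665
V0=25.4283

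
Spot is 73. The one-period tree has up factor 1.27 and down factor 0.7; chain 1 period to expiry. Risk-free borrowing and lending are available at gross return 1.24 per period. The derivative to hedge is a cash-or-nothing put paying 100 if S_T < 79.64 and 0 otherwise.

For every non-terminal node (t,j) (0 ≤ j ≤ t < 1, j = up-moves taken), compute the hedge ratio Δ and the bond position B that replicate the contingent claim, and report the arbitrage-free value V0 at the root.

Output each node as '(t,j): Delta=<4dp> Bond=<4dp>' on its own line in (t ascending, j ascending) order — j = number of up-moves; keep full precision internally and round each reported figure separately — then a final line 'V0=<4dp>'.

(0,0): Delta=-2.4033 Bond=179.6831
V0=4.2445

Risk-neutral probability p* = (R−d)/(u−d) = (1.24−0.7)/(1.27−0.7) = 0.9474.
At expiry t=1: V(1,0)=100.0000, V(1,1)=0.0000
(0,0): S=73.0000. Δ = (V_up−V_dn)/(S_up−S_dn) = (0.0000−100.0000)/(92.7100−51.1000) = -2.4033. V = [p*·0.0000 + (1−p*)·100.0000]/1.24 = 4.2445. B = V − Δ·S = 179.6831.
The time-0 hedge costs 4.2445, which is the no-arbitrage price.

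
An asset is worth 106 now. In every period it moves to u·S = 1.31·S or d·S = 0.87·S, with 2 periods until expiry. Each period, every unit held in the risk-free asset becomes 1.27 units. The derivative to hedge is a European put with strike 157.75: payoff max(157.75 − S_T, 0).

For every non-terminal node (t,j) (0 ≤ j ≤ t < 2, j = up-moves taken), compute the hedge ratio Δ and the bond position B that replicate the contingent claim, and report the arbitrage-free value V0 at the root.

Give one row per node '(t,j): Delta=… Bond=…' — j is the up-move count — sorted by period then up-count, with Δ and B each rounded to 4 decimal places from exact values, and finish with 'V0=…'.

(0,0): Delta=-0.6293 Bond=70.8835
(1,0): Delta=-1.0000 Bond=124.2126
(1,1): Delta=-0.6046 Bond=86.6030
V0=4.1830

The replicating-portfolio and risk-neutral prices coincide; use p* = (1.27−0.87)/(1.31−0.87) = 0.9091 for the latter.
Terminal values V(2,·): V(2,0)=77.5186, V(2,1)=36.9418, V(2,2)=0.0000
Node (1,0) S=92.2200: V=(p*·36.9418+(1−p*)·77.5186)/1.27=31.9926; Δ=(36.9418−77.5186)/(120.8082−80.2314)=-1.0000; B=V−Δ·S=124.2126
Node (1,1) S=138.8600: V=(p*·0.0000+(1−p*)·36.9418)/1.27=2.6444; Δ=(0.0000−36.9418)/(181.9066−120.8082)=-0.6046; B=V−Δ·S=86.6030
Node (0,0) S=106.0000: V=(p*·2.6444+(1−p*)·31.9926)/1.27=4.1830; Δ=(2.6444−31.9926)/(138.8600−92.2200)=-0.6293; B=V−Δ·S=70.8835
The time-0 hedge costs 4.1830, which is the no-arbitrage price.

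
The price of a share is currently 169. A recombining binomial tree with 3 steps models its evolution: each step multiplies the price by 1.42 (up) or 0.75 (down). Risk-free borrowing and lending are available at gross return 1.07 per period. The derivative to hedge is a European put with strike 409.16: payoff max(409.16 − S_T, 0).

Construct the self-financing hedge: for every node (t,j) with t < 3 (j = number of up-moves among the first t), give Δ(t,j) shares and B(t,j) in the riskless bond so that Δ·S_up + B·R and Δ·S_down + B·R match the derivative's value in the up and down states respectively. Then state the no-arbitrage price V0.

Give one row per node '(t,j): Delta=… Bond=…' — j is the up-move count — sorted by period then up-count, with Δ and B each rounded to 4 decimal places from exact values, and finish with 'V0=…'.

(0,0): Delta=-0.8685 Bond=318.4184
(1,0): Delta=-1.0000 Bond=357.3762
(1,1): Delta=-0.7925 Bond=322.4765
(2,0): Delta=-1.0000 Bond=382.3925
(2,1): Delta=-1.0000 Bond=382.3925
(2,2): Delta=-0.6727 Bond=304.2062
V0=171.6431

Under the risk-neutral measure, an up-move has probability p* = (R−d)/(u−d) = 0.4776 and values discount at R = 1.07.
Payoff layer (t=3): V(3,0)=337.8631, V(3,1)=274.1713, V(3,2)=153.5813, V(3,3)=0.0000
Node (2,0) S=95.0625: V=(p*·274.1713+(1−p*)·337.8631)/1.07=287.3300; Δ=(274.1713−337.8631)/(134.9887−71.2969)=-1.0000; B=V−Δ·S=382.3925
Node (2,1) S=179.9850: V=(p*·153.5813+(1−p*)·274.1713)/1.07=202.4075; Δ=(153.5813−274.1713)/(255.5787−134.9887)=-1.0000; B=V−Δ·S=382.3925
Node (2,2) S=340.7716: V=(p*·0.0000+(1−p*)·153.5813)/1.07=74.9804; Δ=(0.0000−153.5813)/(483.8957−255.5787)=-0.6727; B=V−Δ·S=304.2062
Node (1,0) S=126.7500: V=(p*·202.4075+(1−p*)·287.3300)/1.07=230.6262; Δ=(202.4075−287.3300)/(179.9850−95.0625)=-1.0000; B=V−Δ·S=357.3762
Node (1,1) S=239.9800: V=(p*·74.9804+(1−p*)·202.4075)/1.07=132.2867; Δ=(74.9804−202.4075)/(340.7716−179.9850)=-0.7925; B=V−Δ·S=322.4765
Node (0,0) S=169.0000: V=(p*·132.2867+(1−p*)·230.6262)/1.07=171.6431; Δ=(132.2867−230.6262)/(239.9800−126.7500)=-0.8685; B=V−Δ·S=318.4184
Each (Δ,B) replicates both successor values, so the strategy is self-financing and V0 is arbitrage-free.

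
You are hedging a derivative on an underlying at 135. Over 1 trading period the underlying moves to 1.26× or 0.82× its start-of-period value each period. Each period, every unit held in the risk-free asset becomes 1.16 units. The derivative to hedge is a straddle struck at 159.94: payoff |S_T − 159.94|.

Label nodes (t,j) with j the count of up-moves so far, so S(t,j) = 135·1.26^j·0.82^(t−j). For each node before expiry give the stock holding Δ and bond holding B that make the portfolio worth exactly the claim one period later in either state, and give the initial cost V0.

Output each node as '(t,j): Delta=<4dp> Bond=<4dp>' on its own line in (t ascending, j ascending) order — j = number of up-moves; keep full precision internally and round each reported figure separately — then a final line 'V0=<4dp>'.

The replicating-portfolio and risk-neutral prices coincide; use p* = (1.16−0.82)/(1.26−0.82) = 0.7727 for the latter.
Payoff layer (t=1): V(1,0)=49.2400, V(1,1)=10.1600
  t=0,j=0: stock 135.0000 → up 170.1000 (V=10.1600), down 110.7000 (V=49.2400). Price 16.4154; hedge Δ=-0.6579, bond B=105.2335.
The time-0 hedge costs 16.4154, which is the no-arbitrage price.

(0,0): Delta=-0.6579 Bond=105.2335
V0=16.4154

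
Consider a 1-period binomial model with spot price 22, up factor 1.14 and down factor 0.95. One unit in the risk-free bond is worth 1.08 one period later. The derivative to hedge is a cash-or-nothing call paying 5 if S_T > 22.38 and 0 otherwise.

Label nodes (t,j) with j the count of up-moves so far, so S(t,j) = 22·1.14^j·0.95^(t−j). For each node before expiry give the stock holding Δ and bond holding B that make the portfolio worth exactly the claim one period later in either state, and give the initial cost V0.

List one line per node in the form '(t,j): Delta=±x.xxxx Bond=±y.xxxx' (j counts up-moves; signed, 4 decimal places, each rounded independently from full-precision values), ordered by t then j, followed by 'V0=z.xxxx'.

Under the risk-neutral measure, an up-move has probability p* = (R−d)/(u−d) = 0.6842 and values discount at R = 1.08.
Terminal payoffs: V(1,0)=0.0000, V(1,1)=5.0000
(0,0): S=22.0000. Δ = (V_up−V_dn)/(S_up−S_dn) = (5.0000−0.0000)/(25.0800−20.9000) = 1.1962. V = [p*·5.0000 + (1−p*)·0.0000]/1.08 = 3.1676. B = V − Δ·S = -23.1481.
Check: Δ(0,0)·S0 + B(0,0) = 3.1676 = V0.

(0,0): Delta=1.1962 Bond=-23.1481
V0=3.1676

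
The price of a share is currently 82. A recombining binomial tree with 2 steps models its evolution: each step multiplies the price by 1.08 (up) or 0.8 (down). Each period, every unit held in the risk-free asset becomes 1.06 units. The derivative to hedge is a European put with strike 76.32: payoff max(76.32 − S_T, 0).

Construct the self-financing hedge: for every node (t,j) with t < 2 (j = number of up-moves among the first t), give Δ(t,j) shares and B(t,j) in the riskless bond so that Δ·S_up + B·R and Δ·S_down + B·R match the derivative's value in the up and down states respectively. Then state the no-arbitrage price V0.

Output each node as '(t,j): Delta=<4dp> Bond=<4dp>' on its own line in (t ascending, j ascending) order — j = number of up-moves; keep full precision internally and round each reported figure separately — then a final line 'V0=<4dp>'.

(0,0): Delta=-0.2627 Bond=22.2945
(1,0): Delta=-1.0000 Bond=72.0000
(1,1): Delta=-0.2207 Bond=19.9116
V0=0.7543

Since d<R<u, set p* = (R−d)/(u−d) = 0.9286; price each node as the discounted p*-expectation of its children.
Payoff layer (t=2): V(2,0)=23.8400, V(2,1)=5.4720, V(2,2)=0.0000
(1,0): S=65.6000. Δ = (V_up−V_dn)/(S_up−S_dn) = (5.4720−23.8400)/(70.8480−52.4800) = -1.0000. V = [p*·5.4720 + (1−p*)·23.8400]/1.06 = 6.4000. B = V − Δ·S = 72.0000.
(1,1): S=88.5600. Δ = (V_up−V_dn)/(S_up−S_dn) = (0.0000−5.4720)/(95.6448−70.8480) = -0.2207. V = [p*·0.0000 + (1−p*)·5.4720]/1.06 = 0.3687. B = V − Δ·S = 19.9116.
(0,0): S=82.0000. Δ = (V_up−V_dn)/(S_up−S_dn) = (0.3687−6.4000)/(88.5600−65.6000) = -0.2627. V = [p*·0.3687 + (1−p*)·6.4000]/1.06 = 0.7543. B = V − Δ·S = 22.2945.
Check: Δ(0,0)·S0 + B(0,0) = 0.7543 = V0.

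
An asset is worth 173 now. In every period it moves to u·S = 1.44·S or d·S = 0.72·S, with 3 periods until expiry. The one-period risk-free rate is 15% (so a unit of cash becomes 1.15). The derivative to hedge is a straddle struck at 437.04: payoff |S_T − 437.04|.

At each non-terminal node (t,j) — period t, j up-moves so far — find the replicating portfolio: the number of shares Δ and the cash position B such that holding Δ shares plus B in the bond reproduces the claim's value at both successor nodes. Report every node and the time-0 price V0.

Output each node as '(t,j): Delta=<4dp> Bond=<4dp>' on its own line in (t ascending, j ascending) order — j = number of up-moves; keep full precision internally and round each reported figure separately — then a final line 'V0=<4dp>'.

(0,0): Delta=-0.6556 Bond=250.0558
(1,0): Delta=-1.0000 Bond=330.4650
(1,1): Delta=-0.5394 Bond=258.6311
(2,0): Delta=-1.0000 Bond=380.0348
(2,1): Delta=-1.0000 Bond=380.0348
(2,2): Delta=-0.3841 Bond=241.7126
V0=136.6403

Since d<R<u, set p* = (R−d)/(u−d) = 0.5972; price each node as the discounted p*-expectation of its children.
Terminal payoffs: V(3,0)=372.4681, V(3,1)=307.8962, V(3,2)=178.7524, V(3,3)=79.5352
(2,0): S=89.6832. Δ = (V_up−V_dn)/(S_up−S_dn) = (307.8962−372.4681)/(129.1438−64.5719) = -1.0000. V = [p*·307.8962 + (1−p*)·372.4681]/1.15 = 290.3516. B = V − Δ·S = 380.0348.
(2,1): S=179.3664. Δ = (V_up−V_dn)/(S_up−S_dn) = (178.7524−307.8962)/(258.2876−129.1438) = -1.0000. V = [p*·178.7524 + (1−p*)·307.8962]/1.15 = 200.6684. B = V − Δ·S = 380.0348.
(2,2): S=358.7328. Δ = (V_up−V_dn)/(S_up−S_dn) = (79.5352−178.7524)/(516.5752−258.2876) = -0.3841. V = [p*·79.5352 + (1−p*)·178.7524]/1.15 = 103.9110. B = V − Δ·S = 241.7126.
(1,0): S=124.5600. Δ = (V_up−V_dn)/(S_up−S_dn) = (200.6684−290.3516)/(179.3664−89.6832) = -1.0000. V = [p*·200.6684 + (1−p*)·290.3516]/1.15 = 205.9050. B = V − Δ·S = 330.4650.
(1,1): S=249.1200. Δ = (V_up−V_dn)/(S_up−S_dn) = (103.9110−200.6684)/(358.7328−179.3664) = -0.5394. V = [p*·103.9110 + (1−p*)·200.6684]/1.15 = 124.2459. B = V − Δ·S = 258.6311.
(0,0): S=173.0000. Δ = (V_up−V_dn)/(S_up−S_dn) = (124.2459−205.9050)/(249.1200−124.5600) = -0.6556. V = [p*·124.2459 + (1−p*)·205.9050]/1.15 = 136.6403. B = V − Δ·S = 250.0558.
The time-0 hedge costs 136.6403, which is the no-arbitrage price.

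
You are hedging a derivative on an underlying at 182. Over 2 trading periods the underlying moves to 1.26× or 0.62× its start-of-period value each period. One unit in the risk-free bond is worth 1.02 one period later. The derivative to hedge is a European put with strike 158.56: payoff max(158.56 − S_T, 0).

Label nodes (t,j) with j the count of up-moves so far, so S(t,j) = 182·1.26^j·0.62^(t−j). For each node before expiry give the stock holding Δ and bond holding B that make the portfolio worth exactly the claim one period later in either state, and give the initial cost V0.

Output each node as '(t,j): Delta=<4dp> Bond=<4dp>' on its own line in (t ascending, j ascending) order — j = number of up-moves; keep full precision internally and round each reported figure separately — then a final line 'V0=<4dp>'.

(0,0): Delta=-0.3141 Bond=76.5254
(1,0): Delta=-1.0000 Bond=155.4510
(1,1): Delta=-0.1116 Bond=31.6189
V0=19.3561

No-arbitrage ⇒ martingale measure with p* = (R−d)/(u−d) = 0.6250.
Payoff layer (t=2): V(2,0)=88.5992, V(2,1)=16.3816, V(2,2)=0.0000
Node (1,0) S=112.8400: V=(p*·16.3816+(1−p*)·88.5992)/1.02=42.6110; Δ=(16.3816−88.5992)/(142.1784−69.9608)=-1.0000; B=V−Δ·S=155.4510
Node (1,1) S=229.3200: V=(p*·0.0000+(1−p*)·16.3816)/1.02=6.0226; Δ=(0.0000−16.3816)/(288.9432−142.1784)=-0.1116; B=V−Δ·S=31.6189
Node (0,0) S=182.0000: V=(p*·6.0226+(1−p*)·42.6110)/1.02=19.3561; Δ=(6.0226−42.6110)/(229.3200−112.8400)=-0.3141; B=V−Δ·S=76.5254
Root portfolio cost Δ·182+B reproduces V0=19.3561.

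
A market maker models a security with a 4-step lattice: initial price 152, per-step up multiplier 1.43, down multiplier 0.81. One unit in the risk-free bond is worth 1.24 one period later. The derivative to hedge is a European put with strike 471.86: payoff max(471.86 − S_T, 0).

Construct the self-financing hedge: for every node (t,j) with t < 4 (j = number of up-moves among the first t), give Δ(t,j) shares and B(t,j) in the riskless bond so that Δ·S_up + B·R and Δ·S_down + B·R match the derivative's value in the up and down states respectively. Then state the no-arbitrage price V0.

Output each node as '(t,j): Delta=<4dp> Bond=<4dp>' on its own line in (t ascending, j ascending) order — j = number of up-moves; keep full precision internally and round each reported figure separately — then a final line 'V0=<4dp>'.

(0,0): Delta=-0.6960 Bond=169.3982
(1,0): Delta=-1.0000 Bond=247.4846
(1,1): Delta=-0.6199 Bond=193.5147
(2,0): Delta=-1.0000 Bond=306.8809
(2,1): Delta=-1.0000 Bond=306.8809
(2,2): Delta=-0.5248 Bond=210.3877
(3,0): Delta=-1.0000 Bond=380.5323
(3,1): Delta=-1.0000 Bond=380.5323
(3,2): Delta=-1.0000 Bond=380.5323
(3,3): Delta=-0.4058 Bond=208.0115
V0=63.6090

Under the risk-neutral measure, an up-move has probability p* = (R−d)/(u−d) = 0.6935 and values discount at R = 1.24.
Terminal values V(4,·): V(4,0)=406.4290, V(4,1)=356.3460, V(4,2)=267.9278, V(4,3)=111.8316, V(4,4)=0.0000
  t=3,j=0: stock 80.7790 → up 115.5140 (V=356.3460), down 65.4310 (V=406.4290). Price 299.7532; hedge Δ=-1.0000, bond B=380.5323.
  t=3,j=1: stock 142.6099 → up 203.9322 (V=267.9278), down 115.5140 (V=356.3460). Price 237.9224; hedge Δ=-1.0000, bond B=380.5323.
  t=3,j=2: stock 251.7681 → up 360.0284 (V=111.8316), down 203.9322 (V=267.9278). Price 128.7642; hedge Δ=-1.0000, bond B=380.5323.
  t=3,j=3: stock 444.4795 → up 635.6056 (V=0.0000), down 360.0284 (V=111.8316). Price 27.6379; hedge Δ=-0.4058, bond B=208.0115.
  t=2,j=0: stock 99.7272 → up 142.6099 (V=237.9224), down 80.7790 (V=299.7532). Price 207.1537; hedge Δ=-1.0000, bond B=306.8809.
  t=2,j=1: stock 176.0616 → up 251.7681 (V=128.7642), down 142.6099 (V=237.9224). Price 130.8193; hedge Δ=-1.0000, bond B=306.8809.
  t=2,j=2: stock 310.8248 → up 444.4795 (V=27.6379), down 251.7681 (V=128.7642). Price 47.2808; hedge Δ=-0.5248, bond B=210.3877.
  t=1,j=0: stock 123.1200 → up 176.0616 (V=130.8193), down 99.7272 (V=207.1537). Price 124.3646; hedge Δ=-1.0000, bond B=247.4846.
  t=1,j=1: stock 217.3600 → up 310.8248 (V=47.2808), down 176.0616 (V=130.8193). Price 58.7752; hedge Δ=-0.6199, bond B=193.5147.
  t=0,j=0: stock 152.0000 → up 217.3600 (V=58.7752), down 123.1200 (V=124.3646). Price 63.6090; hedge Δ=-0.6960, bond B=169.3982.
Check: Δ(0,0)·S0 + B(0,0) = 63.6090 = V0.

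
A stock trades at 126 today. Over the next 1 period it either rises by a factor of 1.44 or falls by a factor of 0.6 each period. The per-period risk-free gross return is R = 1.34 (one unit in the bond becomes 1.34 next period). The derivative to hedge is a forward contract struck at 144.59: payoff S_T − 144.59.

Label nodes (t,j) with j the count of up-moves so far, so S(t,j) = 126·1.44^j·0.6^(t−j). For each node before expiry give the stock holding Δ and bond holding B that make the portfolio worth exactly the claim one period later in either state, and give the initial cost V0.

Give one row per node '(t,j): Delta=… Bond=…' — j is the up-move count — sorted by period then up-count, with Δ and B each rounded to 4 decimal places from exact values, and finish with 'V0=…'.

(0,0): Delta=1.0000 Bond=-107.9030
V0=18.0970

The replicating-portfolio and risk-neutral prices coincide; use p* = (1.34−0.6)/(1.44−0.6) = 0.8810 for the latter.
At expiry t=1: V(1,0)=-68.9900, V(1,1)=36.8500
Node (0,0) S=126.0000: V=(p*·36.8500+(1−p*)·-68.9900)/1.34=18.0970; Δ=(36.8500−-68.9900)/(181.4400−75.6000)=1.0000; B=V−Δ·S=-107.9030
Self-financing check: at every node Δ·S+B equals the discounted successor values.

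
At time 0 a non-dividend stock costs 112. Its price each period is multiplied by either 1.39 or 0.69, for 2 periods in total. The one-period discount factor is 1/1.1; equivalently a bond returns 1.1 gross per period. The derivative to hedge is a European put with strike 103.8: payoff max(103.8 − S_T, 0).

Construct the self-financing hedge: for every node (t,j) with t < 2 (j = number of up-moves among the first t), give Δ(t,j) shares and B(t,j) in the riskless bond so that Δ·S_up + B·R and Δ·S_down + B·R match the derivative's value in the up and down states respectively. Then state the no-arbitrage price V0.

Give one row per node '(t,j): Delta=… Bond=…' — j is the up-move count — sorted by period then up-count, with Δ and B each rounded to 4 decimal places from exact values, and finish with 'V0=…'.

(0,0): Delta=-0.2425 Bond=34.3181
(1,0): Delta=-0.9331 Bond=91.1205
(1,1): Delta=0.0000 Bond=0.0000
V0=7.1599

The replicating-portfolio and risk-neutral prices coincide; use p* = (1.1−0.69)/(1.39−0.69) = 0.5857 for the latter.
Terminal values V(2,·): V(2,0)=50.4768, V(2,1)=0.0000, V(2,2)=0.0000
(1,0): S=77.2800. Δ = (V_up−V_dn)/(S_up−S_dn) = (0.0000−50.4768)/(107.4192−53.3232) = -0.9331. V = [p*·0.0000 + (1−p*)·50.4768]/1.1 = 19.0107. B = V − Δ·S = 91.1205.
(1,1): S=155.6800. Δ = (V_up−V_dn)/(S_up−S_dn) = (0.0000−0.0000)/(216.3952−107.4192) = 0.0000. V = [p*·0.0000 + (1−p*)·0.0000]/1.1 = 0.0000. B = V − Δ·S = 0.0000.
(0,0): S=112.0000. Δ = (V_up−V_dn)/(S_up−S_dn) = (0.0000−19.0107)/(155.6800−77.2800) = -0.2425. V = [p*·0.0000 + (1−p*)·19.0107]/1.1 = 7.1599. B = V − Δ·S = 34.3181.
Root portfolio cost Δ·112+B reproduces V0=7.1599.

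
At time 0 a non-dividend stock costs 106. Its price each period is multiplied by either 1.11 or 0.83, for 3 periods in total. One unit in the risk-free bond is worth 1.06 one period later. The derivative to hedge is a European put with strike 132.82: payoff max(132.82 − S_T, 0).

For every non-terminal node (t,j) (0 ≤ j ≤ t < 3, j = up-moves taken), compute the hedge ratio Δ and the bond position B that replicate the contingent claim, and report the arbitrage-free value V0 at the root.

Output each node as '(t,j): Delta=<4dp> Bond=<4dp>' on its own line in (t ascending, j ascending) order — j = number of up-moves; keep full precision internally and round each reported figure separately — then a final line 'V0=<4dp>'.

Under the risk-neutral measure, an up-move has probability p* = (R−d)/(u−d) = 0.8214 and values discount at R = 1.06.
Terminal payoffs: V(3,0)=72.2106, V(3,1)=51.7640, V(3,2)=24.4198, V(3,3)=0.0000
(2,0): S=73.0234. Δ = (V_up−V_dn)/(S_up−S_dn) = (51.7640−72.2106)/(81.0560−60.6094) = -1.0000. V = [p*·51.7640 + (1−p*)·72.2106]/1.06 = 52.2785. B = V − Δ·S = 125.3019.
(2,1): S=97.6578. Δ = (V_up−V_dn)/(S_up−S_dn) = (24.4198−51.7640)/(108.4002−81.0560) = -1.0000. V = [p*·24.4198 + (1−p*)·51.7640]/1.06 = 27.6441. B = V − Δ·S = 125.3019.
(2,2): S=130.6026. Δ = (V_up−V_dn)/(S_up−S_dn) = (0.0000−24.4198)/(144.9689−108.4002) = -0.6678. V = [p*·0.0000 + (1−p*)·24.4198]/1.06 = 4.1139. B = V − Δ·S = 91.3276.
(1,0): S=87.9800. Δ = (V_up−V_dn)/(S_up−S_dn) = (27.6441−52.2785)/(97.6578−73.0234) = -1.0000. V = [p*·27.6441 + (1−p*)·52.2785]/1.06 = 30.2293. B = V − Δ·S = 118.2093.
(1,1): S=117.6600. Δ = (V_up−V_dn)/(S_up−S_dn) = (4.1139−27.6441)/(130.6026−97.6578) = -0.7142. V = [p*·4.1139 + (1−p*)·27.6441]/1.06 = 7.8450. B = V − Δ·S = 91.8815.
(0,0): S=106.0000. Δ = (V_up−V_dn)/(S_up−S_dn) = (7.8450−30.2293)/(117.6600−87.9800) = -0.7542. V = [p*·7.8450 + (1−p*)·30.2293]/1.06 = 11.1719. B = V − Δ·S = 91.1160.
The time-0 hedge costs 11.1719, which is the no-arbitrage price.

(0,0): Delta=-0.7542 Bond=91.1160
(1,0): Delta=-1.0000 Bond=118.2093
(1,1): Delta=-0.7142 Bond=91.8815
(2,0): Delta=-1.0000 Bond=125.3019
(2,1): Delta=-1.0000 Bond=125.3019
(2,2): Delta=-0.6678 Bond=91.3276
V0=11.1719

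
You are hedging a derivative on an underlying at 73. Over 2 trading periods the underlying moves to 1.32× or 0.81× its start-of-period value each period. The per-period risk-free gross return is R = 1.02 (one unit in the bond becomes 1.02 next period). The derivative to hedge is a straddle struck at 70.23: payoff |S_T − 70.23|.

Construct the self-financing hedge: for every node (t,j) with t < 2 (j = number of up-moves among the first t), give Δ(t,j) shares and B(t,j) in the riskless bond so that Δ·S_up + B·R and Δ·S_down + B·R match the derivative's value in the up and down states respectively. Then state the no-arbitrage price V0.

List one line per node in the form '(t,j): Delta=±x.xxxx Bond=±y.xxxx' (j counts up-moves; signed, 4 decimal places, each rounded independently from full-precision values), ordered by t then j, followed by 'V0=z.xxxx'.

(0,0): Delta=0.3081 Bond=-2.1350
(1,0): Delta=-0.4813 Bond=44.4950
(1,1): Delta=1.0000 Bond=-68.8529
V0=20.3535

No-arbitrage ⇒ martingale measure with p* = (R−d)/(u−d) = 0.4118.
Terminal payoffs: V(2,0)=22.3347, V(2,1)=7.8216, V(2,2)=56.9652
(1,0): S=59.1300. Δ = (V_up−V_dn)/(S_up−S_dn) = (7.8216−22.3347)/(78.0516−47.8953) = -0.4813. V = [p*·7.8216 + (1−p*)·22.3347]/1.02 = 16.0380. B = V − Δ·S = 44.4950.
(1,1): S=96.3600. Δ = (V_up−V_dn)/(S_up−S_dn) = (56.9652−7.8216)/(127.1952−78.0516) = 1.0000. V = [p*·56.9652 + (1−p*)·7.8216]/1.02 = 27.5071. B = V − Δ·S = -68.8529.
(0,0): S=73.0000. Δ = (V_up−V_dn)/(S_up−S_dn) = (27.5071−16.0380)/(96.3600−59.1300) = 0.3081. V = [p*·27.5071 + (1−p*)·16.0380]/1.02 = 20.3535. B = V − Δ·S = -2.1350.
The time-0 hedge costs 20.3535, which is the no-arbitrage price.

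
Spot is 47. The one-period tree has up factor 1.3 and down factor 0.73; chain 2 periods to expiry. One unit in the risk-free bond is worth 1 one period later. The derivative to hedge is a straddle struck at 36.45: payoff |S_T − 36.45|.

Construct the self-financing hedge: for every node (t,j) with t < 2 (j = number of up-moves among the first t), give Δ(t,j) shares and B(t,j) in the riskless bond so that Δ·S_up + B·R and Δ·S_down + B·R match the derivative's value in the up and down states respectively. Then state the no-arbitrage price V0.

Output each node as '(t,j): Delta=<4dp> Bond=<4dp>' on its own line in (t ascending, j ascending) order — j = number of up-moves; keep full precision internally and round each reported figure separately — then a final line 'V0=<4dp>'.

(0,0): Delta=0.5519 Bond=-9.0727
(1,0): Delta=-0.1662 Bond=15.5669
(1,1): Delta=1.0000 Bond=-36.4500
V0=16.8678

Under the risk-neutral measure, an up-move has probability p* = (R−d)/(u−d) = 0.4737 and values discount at R = 1.
Payoff layer (t=2): V(2,0)=11.4037, V(2,1)=8.1530, V(2,2)=42.9800
Node (1,0) S=34.3100: V=(p*·8.1530+(1−p*)·11.4037)/1=9.8639; Δ=(8.1530−11.4037)/(44.6030−25.0463)=-0.1662; B=V−Δ·S=15.5669
Node (1,1) S=61.1000: V=(p*·42.9800+(1−p*)·8.1530)/1=24.6500; Δ=(42.9800−8.1530)/(79.4300−44.6030)=1.0000; B=V−Δ·S=-36.4500
Node (0,0) S=47.0000: V=(p*·24.6500+(1−p*)·9.8639)/1=16.8678; Δ=(24.6500−9.8639)/(61.1000−34.3100)=0.5519; B=V−Δ·S=-9.0727
The time-0 hedge costs 16.8678, which is the no-arbitrage price.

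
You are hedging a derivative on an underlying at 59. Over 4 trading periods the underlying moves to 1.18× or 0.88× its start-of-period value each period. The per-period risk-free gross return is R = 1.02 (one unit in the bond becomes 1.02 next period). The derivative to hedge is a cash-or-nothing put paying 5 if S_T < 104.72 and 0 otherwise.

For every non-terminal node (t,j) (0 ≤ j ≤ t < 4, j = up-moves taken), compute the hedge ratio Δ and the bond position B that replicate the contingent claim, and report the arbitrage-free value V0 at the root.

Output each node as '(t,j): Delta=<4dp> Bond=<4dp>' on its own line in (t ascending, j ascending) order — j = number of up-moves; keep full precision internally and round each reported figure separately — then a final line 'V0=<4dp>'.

(0,0): Delta=-0.0271 Bond=5.9963
(1,0): Delta=0.0000 Bond=4.7116
(1,1): Delta=-0.0501 Bond=7.7215
(2,0): Delta=0.0000 Bond=4.8058
(2,1): Delta=0.0000 Bond=4.8058
(2,2): Delta=-0.0928 Bond=11.3845
(3,0): Delta=0.0000 Bond=4.9020
(3,1): Delta=0.0000 Bond=4.9020
(3,2): Delta=0.0000 Bond=4.9020
(3,3): Delta=-0.1719 Bond=19.2810
V0=4.4002

Since d<R<u, set p* = (R−d)/(u−d) = 0.4667; price each node as the discounted p*-expectation of its children.
Terminal values V(4,·): V(4,0)=5.0000, V(4,1)=5.0000, V(4,2)=5.0000, V(4,3)=5.0000, V(4,4)=0.0000
  t=3,j=0: stock 40.2068 → up 47.4441 (V=5.0000), down 35.3820 (V=5.0000). Price 4.9020; hedge Δ=0.0000, bond B=4.9020.
  t=3,j=1: stock 53.9137 → up 63.6182 (V=5.0000), down 47.4441 (V=5.0000). Price 4.9020; hedge Δ=0.0000, bond B=4.9020.
  t=3,j=2: stock 72.2934 → up 85.3062 (V=5.0000), down 63.6182 (V=5.0000). Price 4.9020; hedge Δ=0.0000, bond B=4.9020.
  t=3,j=3: stock 96.9389 → up 114.3879 (V=0.0000), down 85.3062 (V=5.0000). Price 2.6144; hedge Δ=-0.1719, bond B=19.2810.
  t=2,j=0: stock 45.6896 → up 53.9137 (V=4.9020), down 40.2068 (V=4.9020). Price 4.8058; hedge Δ=0.0000, bond B=4.8058.
  t=2,j=1: stock 61.2656 → up 72.2934 (V=4.9020), down 53.9137 (V=4.9020). Price 4.8058; hedge Δ=0.0000, bond B=4.8058.
  t=2,j=2: stock 82.1516 → up 96.9389 (V=2.6144), down 72.2934 (V=4.9020). Price 3.7592; hedge Δ=-0.0928, bond B=11.3845.
  t=1,j=0: stock 51.9200 → up 61.2656 (V=4.8058), down 45.6896 (V=4.8058). Price 4.7116; hedge Δ=0.0000, bond B=4.7116.
  t=1,j=1: stock 69.6200 → up 82.1516 (V=3.7592), down 61.2656 (V=4.8058). Price 4.2328; hedge Δ=-0.0501, bond B=7.7215.
  t=0,j=0: stock 59.0000 → up 69.6200 (V=4.2328), down 51.9200 (V=4.7116). Price 4.4002; hedge Δ=-0.0271, bond B=5.9963.
Check: Δ(0,0)·S0 + B(0,0) = 4.4002 = V0.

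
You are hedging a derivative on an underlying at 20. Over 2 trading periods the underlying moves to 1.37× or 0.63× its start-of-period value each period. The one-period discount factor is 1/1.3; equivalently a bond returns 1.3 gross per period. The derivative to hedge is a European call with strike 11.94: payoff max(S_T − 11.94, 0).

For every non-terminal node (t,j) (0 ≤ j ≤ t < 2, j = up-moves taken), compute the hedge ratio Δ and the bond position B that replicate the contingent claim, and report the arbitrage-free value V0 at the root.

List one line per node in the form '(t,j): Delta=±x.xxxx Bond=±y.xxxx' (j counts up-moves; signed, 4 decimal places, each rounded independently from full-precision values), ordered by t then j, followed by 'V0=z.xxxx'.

(0,0): Delta=0.9803 Bond=-6.6504
(1,0): Delta=0.5708 Bond=-3.4853
(1,1): Delta=1.0000 Bond=-9.1846
V0=12.9561

Since d<R<u, set p* = (R−d)/(u−d) = 0.9054; price each node as the discounted p*-expectation of its children.
Terminal values V(2,·): V(2,0)=0.0000, V(2,1)=5.3220, V(2,2)=25.5980
(1,0): S=12.6000. Δ = (V_up−V_dn)/(S_up−S_dn) = (5.3220−0.0000)/(17.2620−7.9380) = 0.5708. V = [p*·5.3220 + (1−p*)·0.0000]/1.3 = 3.7066. B = V − Δ·S = -3.4853.
(1,1): S=27.4000. Δ = (V_up−V_dn)/(S_up−S_dn) = (25.5980−5.3220)/(37.5380−17.2620) = 1.0000. V = [p*·25.5980 + (1−p*)·5.3220]/1.3 = 18.2154. B = V − Δ·S = -9.1846.
(0,0): S=20.0000. Δ = (V_up−V_dn)/(S_up−S_dn) = (18.2154−3.7066)/(27.4000−12.6000) = 0.9803. V = [p*·18.2154 + (1−p*)·3.7066]/1.3 = 12.9561. B = V − Δ·S = -6.6504.
The time-0 hedge costs 12.9561, which is the no-arbitrage price.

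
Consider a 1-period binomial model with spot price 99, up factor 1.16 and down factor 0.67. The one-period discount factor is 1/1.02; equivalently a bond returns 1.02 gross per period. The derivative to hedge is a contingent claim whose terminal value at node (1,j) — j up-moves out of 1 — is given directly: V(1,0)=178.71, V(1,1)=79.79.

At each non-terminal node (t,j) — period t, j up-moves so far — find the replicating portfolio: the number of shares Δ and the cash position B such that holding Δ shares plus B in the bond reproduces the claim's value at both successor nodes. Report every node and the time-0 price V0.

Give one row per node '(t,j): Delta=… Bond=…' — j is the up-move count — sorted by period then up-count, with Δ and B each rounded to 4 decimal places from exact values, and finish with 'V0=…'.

(0,0): Delta=-2.0392 Bond=307.8117
V0=105.9342

Under the risk-neutral measure, an up-move has probability p* = (R−d)/(u−d) = 0.7143 and values discount at R = 1.02.
Payoff layer (t=1): V(1,0)=178.7100, V(1,1)=79.7900
Node (0,0) S=99.0000: V=(p*·79.7900+(1−p*)·178.7100)/1.02=105.9342; Δ=(79.7900−178.7100)/(114.8400−66.3300)=-2.0392; B=V−Δ·S=307.8117
Check: Δ(0,0)·S0 + B(0,0) = 105.9342 = V0.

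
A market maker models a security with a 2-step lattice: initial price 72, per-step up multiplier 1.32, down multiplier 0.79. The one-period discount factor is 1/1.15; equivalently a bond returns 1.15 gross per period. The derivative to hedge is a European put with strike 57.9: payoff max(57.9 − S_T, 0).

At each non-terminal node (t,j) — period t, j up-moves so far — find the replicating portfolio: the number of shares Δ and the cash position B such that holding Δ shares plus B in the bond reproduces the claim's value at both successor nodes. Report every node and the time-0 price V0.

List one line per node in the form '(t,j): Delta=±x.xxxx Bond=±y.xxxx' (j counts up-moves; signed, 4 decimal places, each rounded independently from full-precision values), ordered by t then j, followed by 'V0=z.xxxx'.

Risk-neutral probability p* = (R−d)/(u−d) = (1.15−0.79)/(1.32−0.79) = 0.6792.
Terminal payoffs: V(2,0)=12.9648, V(2,1)=0.0000, V(2,2)=0.0000
(1,0): S=56.8800. Δ = (V_up−V_dn)/(S_up−S_dn) = (0.0000−12.9648)/(75.0816−44.9352) = -0.4301. V = [p*·0.0000 + (1−p*)·12.9648]/1.15 = 3.6161. B = V − Δ·S = 28.0780.
(1,1): S=95.0400. Δ = (V_up−V_dn)/(S_up−S_dn) = (0.0000−0.0000)/(125.4528−75.0816) = 0.0000. V = [p*·0.0000 + (1−p*)·0.0000]/1.15 = 0.0000. B = V − Δ·S = 0.0000.
(0,0): S=72.0000. Δ = (V_up−V_dn)/(S_up−S_dn) = (0.0000−3.6161)/(95.0400−56.8800) = -0.0948. V = [p*·0.0000 + (1−p*)·3.6161]/1.15 = 1.0086. B = V − Δ·S = 7.8314.
The time-0 hedge costs 1.0086, which is the no-arbitrage price.

(0,0): Delta=-0.0948 Bond=7.8314
(1,0): Delta=-0.4301 Bond=28.0780
(1,1): Delta=0.0000 Bond=0.0000
V0=1.0086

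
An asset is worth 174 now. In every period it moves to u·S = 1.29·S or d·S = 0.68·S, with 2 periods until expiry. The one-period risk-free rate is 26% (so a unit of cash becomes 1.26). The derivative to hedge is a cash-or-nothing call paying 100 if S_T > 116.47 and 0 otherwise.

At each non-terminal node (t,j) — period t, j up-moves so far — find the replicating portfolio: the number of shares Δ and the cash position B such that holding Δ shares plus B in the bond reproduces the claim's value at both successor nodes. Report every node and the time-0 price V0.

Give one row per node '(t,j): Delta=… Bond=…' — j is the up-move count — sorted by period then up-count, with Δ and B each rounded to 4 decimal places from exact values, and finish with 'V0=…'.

(0,0): Delta=0.0368 Bond=56.4371
(1,0): Delta=1.3855 Bond=-88.4725
(1,1): Delta=0.0000 Bond=79.3651
V0=62.8358

Since d<R<u, set p* = (R−d)/(u−d) = 0.9508; price each node as the discounted p*-expectation of its children.
Payoff layer (t=2): V(2,0)=0.0000, V(2,1)=100.0000, V(2,2)=100.0000
(1,0): S=118.3200. Δ = (V_up−V_dn)/(S_up−S_dn) = (100.0000−0.0000)/(152.6328−80.4576) = 1.3855. V = [p*·100.0000 + (1−p*)·0.0000]/1.26 = 75.4619. B = V − Δ·S = -88.4725.
(1,1): S=224.4600. Δ = (V_up−V_dn)/(S_up−S_dn) = (100.0000−100.0000)/(289.5534−152.6328) = 0.0000. V = [p*·100.0000 + (1−p*)·100.0000]/1.26 = 79.3651. B = V − Δ·S = 79.3651.
(0,0): S=174.0000. Δ = (V_up−V_dn)/(S_up−S_dn) = (79.3651−75.4619)/(224.4600−118.3200) = 0.0368. V = [p*·79.3651 + (1−p*)·75.4619]/1.26 = 62.8358. B = V − Δ·S = 56.4371.
Self-financing check: at every node Δ·S+B equals the discounted successor values.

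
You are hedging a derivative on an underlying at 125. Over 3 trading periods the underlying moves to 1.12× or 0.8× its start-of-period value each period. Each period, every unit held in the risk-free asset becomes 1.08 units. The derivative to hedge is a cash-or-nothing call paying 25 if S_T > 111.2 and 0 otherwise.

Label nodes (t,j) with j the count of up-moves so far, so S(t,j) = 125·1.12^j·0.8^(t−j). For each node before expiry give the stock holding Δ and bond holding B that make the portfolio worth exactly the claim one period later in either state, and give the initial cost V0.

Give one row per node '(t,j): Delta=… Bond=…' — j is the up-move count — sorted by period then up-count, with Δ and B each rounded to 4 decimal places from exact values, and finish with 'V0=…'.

Under the risk-neutral measure, an up-move has probability p* = (R−d)/(u−d) = 0.8750 and values discount at R = 1.08.
Terminal values V(3,·): V(3,0)=0.0000, V(3,1)=0.0000, V(3,2)=25.0000, V(3,3)=25.0000
(2,0): S=80.0000. Δ = (V_up−V_dn)/(S_up−S_dn) = (0.0000−0.0000)/(89.6000−64.0000) = 0.0000. V = [p*·0.0000 + (1−p*)·0.0000]/1.08 = 0.0000. B = V − Δ·S = 0.0000.
(2,1): S=112.0000. Δ = (V_up−V_dn)/(S_up−S_dn) = (25.0000−0.0000)/(125.4400−89.6000) = 0.6975. V = [p*·25.0000 + (1−p*)·0.0000]/1.08 = 20.2546. B = V − Δ·S = -57.8704.
(2,2): S=156.8000. Δ = (V_up−V_dn)/(S_up−S_dn) = (25.0000−25.0000)/(175.6160−125.4400) = 0.0000. V = [p*·25.0000 + (1−p*)·25.0000]/1.08 = 23.1481. B = V − Δ·S = 23.1481.
(1,0): S=100.0000. Δ = (V_up−V_dn)/(S_up−S_dn) = (20.2546−0.0000)/(112.0000−80.0000) = 0.6330. V = [p*·20.2546 + (1−p*)·0.0000]/1.08 = 16.4100. B = V − Δ·S = -46.8857.
(1,1): S=140.0000. Δ = (V_up−V_dn)/(S_up−S_dn) = (23.1481−20.2546)/(156.8000−112.0000) = 0.0646. V = [p*·23.1481 + (1−p*)·20.2546]/1.08 = 21.0986. B = V − Δ·S = 12.0563.
(0,0): S=125.0000. Δ = (V_up−V_dn)/(S_up−S_dn) = (21.0986−16.4100)/(140.0000−100.0000) = 0.1172. V = [p*·21.0986 + (1−p*)·16.4100]/1.08 = 18.9931. B = V − Δ·S = 4.3413.
The time-0 hedge costs 18.9931, which is the no-arbitrage price.

(0,0): Delta=0.1172 Bond=4.3413
(1,0): Delta=0.6330 Bond=-46.8857
(1,1): Delta=0.0646 Bond=12.0563
(2,0): Delta=0.0000 Bond=0.0000
(2,1): Delta=0.6975 Bond=-57.8704
(2,2): Delta=0.0000 Bond=23.1481
V0=18.9931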